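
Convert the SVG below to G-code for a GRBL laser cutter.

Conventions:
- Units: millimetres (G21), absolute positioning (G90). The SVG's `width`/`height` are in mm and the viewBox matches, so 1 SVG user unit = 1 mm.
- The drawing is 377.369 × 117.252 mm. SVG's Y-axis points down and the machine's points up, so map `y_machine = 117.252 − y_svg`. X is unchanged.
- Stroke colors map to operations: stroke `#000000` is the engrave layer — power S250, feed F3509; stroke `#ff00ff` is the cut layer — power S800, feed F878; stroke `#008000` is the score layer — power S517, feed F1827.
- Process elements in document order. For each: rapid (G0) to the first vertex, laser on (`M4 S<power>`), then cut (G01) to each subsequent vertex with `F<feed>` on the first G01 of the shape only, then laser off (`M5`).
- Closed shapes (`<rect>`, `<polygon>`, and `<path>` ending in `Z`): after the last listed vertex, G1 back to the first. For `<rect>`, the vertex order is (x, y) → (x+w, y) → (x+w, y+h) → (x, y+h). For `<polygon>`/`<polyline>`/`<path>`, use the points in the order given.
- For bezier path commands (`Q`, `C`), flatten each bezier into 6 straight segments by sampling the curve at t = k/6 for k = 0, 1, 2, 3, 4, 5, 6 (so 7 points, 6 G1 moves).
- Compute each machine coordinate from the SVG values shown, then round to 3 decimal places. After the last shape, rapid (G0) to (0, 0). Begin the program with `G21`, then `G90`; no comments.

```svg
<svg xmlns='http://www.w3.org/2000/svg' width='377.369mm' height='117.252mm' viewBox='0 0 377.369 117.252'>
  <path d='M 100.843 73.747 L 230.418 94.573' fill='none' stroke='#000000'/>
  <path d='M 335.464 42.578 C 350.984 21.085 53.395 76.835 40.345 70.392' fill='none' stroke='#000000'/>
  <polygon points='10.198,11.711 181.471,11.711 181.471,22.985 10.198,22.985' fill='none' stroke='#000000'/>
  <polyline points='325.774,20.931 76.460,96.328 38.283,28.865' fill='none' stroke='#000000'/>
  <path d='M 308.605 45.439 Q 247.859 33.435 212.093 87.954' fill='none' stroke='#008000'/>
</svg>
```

viewBox `0 0 377.369 117.252` with mm width/height → 1 unit = 1 mm. Flip: y_m = 117.252 − y_svg.

**Shape 1** — `<path>` line segment, stroke `#000000` → engrave (S250, F3509). Machine vertices: (100.843,43.505) → (230.418,22.679). Open path.

**Shape 2** — `<path>` cubic bezier, stroke `#000000` → engrave (S250, F3509). Control points (SVG): P0=(335.464,42.578), P1=(350.984,21.085), P2=(53.395,76.835), P3=(40.345,70.392); sampled at t=k/6. Machine vertices: (335.464,74.674) → (319.898,79.629) → (268.749,75.584) → (198.618,66.411) → (126.106,55.984) → (67.815,48.176) → (40.345,46.860). Open path.

**Shape 3** — `<polygon>` rectangle, stroke `#000000` → engrave (S250, F3509). Machine vertices: (10.198,105.541) → (181.471,105.541) → (181.471,94.267) → (10.198,94.267) → (10.198,105.541). Closed: final G1 returns to the first vertex.

**Shape 4** — `<polyline>` open polyline, stroke `#000000` → engrave (S250, F3509). Machine vertices: (325.774,96.321) → (76.460,20.924) → (38.283,88.387). Open path.

**Shape 5** — `<path>` quadratic bezier, stroke `#008000` → score (S517, F1827). Control points (SVG): P0=(308.605,45.439), P1=(247.859,33.435), P2=(212.093,87.954); sampled at t=k/6. Machine vertices: (308.605,71.813) → (289.050,73.966) → (270.883,72.424) → (254.104,67.186) → (238.713,58.253) → (224.709,45.623) → (212.093,29.298). Open path.

G21
G90
G0 X100.843 Y43.505
M4 S250
G01 X230.418 Y22.679 F3509
M5
G0 X335.464 Y74.674
M4 S250
G01 X319.898 Y79.629 F3509
G01 X268.749 Y75.584
G01 X198.618 Y66.411
G01 X126.106 Y55.984
G01 X67.815 Y48.176
G01 X40.345 Y46.860
M5
G0 X10.198 Y105.541
M4 S250
G01 X181.471 Y105.541 F3509
G01 X181.471 Y94.267
G01 X10.198 Y94.267
G01 X10.198 Y105.541
M5
G0 X325.774 Y96.321
M4 S250
G01 X76.460 Y20.924 F3509
G01 X38.283 Y88.387
M5
G0 X308.605 Y71.813
M4 S517
G01 X289.050 Y73.966 F1827
G01 X270.883 Y72.424
G01 X254.104 Y67.186
G01 X238.713 Y58.253
G01 X224.709 Y45.623
G01 X212.093 Y29.298
M5
G0 X0.000 Y0.000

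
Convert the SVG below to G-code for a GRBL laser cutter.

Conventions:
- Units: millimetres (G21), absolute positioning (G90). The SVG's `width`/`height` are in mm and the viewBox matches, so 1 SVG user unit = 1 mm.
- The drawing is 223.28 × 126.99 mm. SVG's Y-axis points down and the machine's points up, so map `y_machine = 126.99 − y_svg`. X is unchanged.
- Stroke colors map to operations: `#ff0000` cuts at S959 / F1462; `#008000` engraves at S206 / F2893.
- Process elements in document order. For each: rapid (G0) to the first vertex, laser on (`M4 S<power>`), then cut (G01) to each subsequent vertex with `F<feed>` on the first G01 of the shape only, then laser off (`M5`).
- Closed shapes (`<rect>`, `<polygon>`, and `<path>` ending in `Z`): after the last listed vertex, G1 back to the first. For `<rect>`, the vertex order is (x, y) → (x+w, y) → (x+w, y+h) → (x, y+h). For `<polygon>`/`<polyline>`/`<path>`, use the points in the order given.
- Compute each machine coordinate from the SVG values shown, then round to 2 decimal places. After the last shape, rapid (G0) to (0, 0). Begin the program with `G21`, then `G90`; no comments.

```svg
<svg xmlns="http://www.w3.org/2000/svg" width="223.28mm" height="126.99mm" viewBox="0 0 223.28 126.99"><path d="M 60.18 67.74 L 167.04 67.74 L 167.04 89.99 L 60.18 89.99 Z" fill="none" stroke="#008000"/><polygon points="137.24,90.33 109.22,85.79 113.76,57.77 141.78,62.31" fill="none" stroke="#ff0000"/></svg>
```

G21
G90
G0 X60.18 Y59.25
M4 S206
G01 X167.04 Y59.25 F2893
G01 X167.04 Y37.00
G01 X60.18 Y37.00
G01 X60.18 Y59.25
M5
G0 X137.24 Y36.66
M4 S959
G01 X109.22 Y41.20 F1462
G01 X113.76 Y69.22
G01 X141.78 Y64.68
G01 X137.24 Y36.66
M5
G0 X0.00 Y0.00

Since the viewBox matches the mm dimensions, user units are millimetres directly. The only transform is the Y-flip y_m = 126.99 − y_svg.

Shape 1 is a rectangle drawn with `<path>`. Its stroke #008000 means engrave at S206, F2893. After flipping Y the toolpath is (60.18,59.25) → (167.04,59.25) → (167.04,37.00) → (60.18,37.00) → (60.18,59.25), returning to the start.

Shape 2 is a regular polygon drawn with `<polygon>`. Its stroke #ff0000 means cut at S959, F1462. After flipping Y the toolpath is (137.24,36.66) → (109.22,41.20) → (113.76,69.22) → (141.78,64.68) → (137.24,36.66), returning to the start.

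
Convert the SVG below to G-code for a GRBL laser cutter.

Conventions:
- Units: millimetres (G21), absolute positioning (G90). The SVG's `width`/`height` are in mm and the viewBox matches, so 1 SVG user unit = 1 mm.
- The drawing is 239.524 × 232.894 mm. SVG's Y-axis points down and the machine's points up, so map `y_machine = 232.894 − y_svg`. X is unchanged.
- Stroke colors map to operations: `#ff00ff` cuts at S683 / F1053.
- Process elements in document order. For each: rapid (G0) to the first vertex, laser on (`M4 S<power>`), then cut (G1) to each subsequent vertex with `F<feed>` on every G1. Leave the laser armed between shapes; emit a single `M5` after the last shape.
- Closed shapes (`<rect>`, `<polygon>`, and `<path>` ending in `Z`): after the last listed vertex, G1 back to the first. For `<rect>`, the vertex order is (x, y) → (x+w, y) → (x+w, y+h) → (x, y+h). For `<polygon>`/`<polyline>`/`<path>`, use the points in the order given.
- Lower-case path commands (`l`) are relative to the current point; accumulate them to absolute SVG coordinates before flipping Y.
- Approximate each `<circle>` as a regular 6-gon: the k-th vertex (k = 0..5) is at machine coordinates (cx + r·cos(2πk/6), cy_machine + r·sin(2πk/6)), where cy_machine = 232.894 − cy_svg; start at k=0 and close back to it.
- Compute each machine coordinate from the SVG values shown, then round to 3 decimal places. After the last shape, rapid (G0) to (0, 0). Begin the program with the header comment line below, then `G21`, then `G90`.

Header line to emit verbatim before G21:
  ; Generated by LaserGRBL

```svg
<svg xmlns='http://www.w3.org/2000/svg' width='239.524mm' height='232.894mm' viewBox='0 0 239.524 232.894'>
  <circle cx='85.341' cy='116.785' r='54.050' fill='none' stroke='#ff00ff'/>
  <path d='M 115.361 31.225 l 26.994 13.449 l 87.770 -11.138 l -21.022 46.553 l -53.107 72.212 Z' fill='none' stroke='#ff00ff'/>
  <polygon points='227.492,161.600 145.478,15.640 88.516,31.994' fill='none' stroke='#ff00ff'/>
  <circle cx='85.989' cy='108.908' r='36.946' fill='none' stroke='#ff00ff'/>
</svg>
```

; Generated by LaserGRBL
G21
G90
G0 X139.391 Y116.109
M4 S683
G1 X112.366 Y162.918 F1053
G1 X58.316 Y162.918 F1053
G1 X31.291 Y116.109 F1053
G1 X58.316 Y69.300 F1053
G1 X112.366 Y69.300 F1053
G1 X139.391 Y116.109 F1053
G0 X115.361 Y201.669
M4 S683
G1 X142.355 Y188.220 F1053
G1 X230.125 Y199.358 F1053
G1 X209.103 Y152.805 F1053
G1 X155.996 Y80.593 F1053
G1 X115.361 Y201.669 F1053
G0 X227.492 Y71.294
M4 S683
G1 X145.478 Y217.254 F1053
G1 X88.516 Y200.900 F1053
G1 X227.492 Y71.294 F1053
G0 X122.935 Y123.986
M4 S683
G1 X104.462 Y155.982 F1053
G1 X67.516 Y155.982 F1053
G1 X49.043 Y123.986 F1053
G1 X67.516 Y91.990 F1053
G1 X104.462 Y91.990 F1053
G1 X122.935 Y123.986 F1053
M5
G0 X0.000 Y0.000

1 u = 1 mm; y_m = 232.894 − y.

[1] `<circle>` circle, #ff00ff→cut S683 F1053: (139.391,116.109) → (112.366,162.918) → (58.316,162.918) → (31.291,116.109) → (58.316,69.300) → (112.366,69.300) → (139.391,116.109) (closed)

[2] `<path>` closed polygon, #ff00ff→cut S683 F1053: (115.361,201.669) → (142.355,188.220) → (230.125,199.358) → (209.103,152.805) → (155.996,80.593) → (115.361,201.669) (closed)

[3] `<polygon>` closed polygon, #ff00ff→cut S683 F1053: (227.492,71.294) → (145.478,217.254) → (88.516,200.900) → (227.492,71.294) (closed)

[4] `<circle>` circle, #ff00ff→cut S683 F1053: (122.935,123.986) → (104.462,155.982) → (67.516,155.982) → (49.043,123.986) → (67.516,91.990) → (104.462,91.990) → (122.935,123.986) (closed)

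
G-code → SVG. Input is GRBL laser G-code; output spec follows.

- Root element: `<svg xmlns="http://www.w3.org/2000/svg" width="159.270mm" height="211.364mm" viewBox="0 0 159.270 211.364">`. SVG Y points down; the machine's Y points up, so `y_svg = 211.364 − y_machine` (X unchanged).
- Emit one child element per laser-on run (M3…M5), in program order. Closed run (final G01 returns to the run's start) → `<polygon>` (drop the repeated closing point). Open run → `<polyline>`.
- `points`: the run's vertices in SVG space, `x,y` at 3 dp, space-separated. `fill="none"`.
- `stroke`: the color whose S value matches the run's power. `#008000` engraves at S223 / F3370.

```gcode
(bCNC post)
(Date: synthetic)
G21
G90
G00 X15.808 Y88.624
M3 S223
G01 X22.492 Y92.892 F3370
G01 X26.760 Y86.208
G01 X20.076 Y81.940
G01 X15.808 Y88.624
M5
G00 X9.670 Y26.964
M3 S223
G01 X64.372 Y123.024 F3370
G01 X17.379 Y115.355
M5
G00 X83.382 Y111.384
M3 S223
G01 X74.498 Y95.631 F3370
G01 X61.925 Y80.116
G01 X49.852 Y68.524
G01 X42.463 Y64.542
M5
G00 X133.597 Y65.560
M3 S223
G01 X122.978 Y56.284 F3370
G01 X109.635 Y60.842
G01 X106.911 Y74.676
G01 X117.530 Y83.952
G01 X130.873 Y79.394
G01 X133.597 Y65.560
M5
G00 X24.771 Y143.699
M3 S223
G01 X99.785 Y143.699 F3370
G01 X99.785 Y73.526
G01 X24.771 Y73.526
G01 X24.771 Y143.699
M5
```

Machine Y-up, SVG Y-down with viewBox height 211.364, so y_svg = 211.364 − y_machine; X carries over. Every run uses S223, so all elements get stroke `#008000` (engrave).

Run 1: The run returns to its start, so emit a `<polygon>` with points (Y-flipped): 15.808,122.740 22.492,118.472 26.760,125.156 20.076,129.424.

Run 2: The run is open, so emit a `<polyline>` with points (Y-flipped): 9.670,184.400 64.372,88.340 17.379,96.009.

Run 3: The run is open, so emit a `<polyline>` with points (Y-flipped): 83.382,99.980 74.498,115.733 61.925,131.248 49.852,142.840 42.463,146.822.

Run 4: The run returns to its start, so emit a `<polygon>` with points (Y-flipped): 133.597,145.804 122.978,155.080 109.635,150.522 106.911,136.688 117.530,127.412 130.873,131.970.

Run 5: The run returns to its start, so emit a `<polygon>` with points (Y-flipped): 24.771,67.665 99.785,67.665 99.785,137.838 24.771,137.838.

<svg xmlns="http://www.w3.org/2000/svg" width="159.270mm" height="211.364mm" viewBox="0 0 159.270 211.364">
  <polygon points="15.808,122.740 22.492,118.472 26.760,125.156 20.076,129.424" fill="none" stroke="#008000"/>
  <polyline points="9.670,184.400 64.372,88.340 17.379,96.009" fill="none" stroke="#008000"/>
  <polyline points="83.382,99.980 74.498,115.733 61.925,131.248 49.852,142.840 42.463,146.822" fill="none" stroke="#008000"/>
  <polygon points="133.597,145.804 122.978,155.080 109.635,150.522 106.911,136.688 117.530,127.412 130.873,131.970" fill="none" stroke="#008000"/>
  <polygon points="24.771,67.665 99.785,67.665 99.785,137.838 24.771,137.838" fill="none" stroke="#008000"/>
</svg>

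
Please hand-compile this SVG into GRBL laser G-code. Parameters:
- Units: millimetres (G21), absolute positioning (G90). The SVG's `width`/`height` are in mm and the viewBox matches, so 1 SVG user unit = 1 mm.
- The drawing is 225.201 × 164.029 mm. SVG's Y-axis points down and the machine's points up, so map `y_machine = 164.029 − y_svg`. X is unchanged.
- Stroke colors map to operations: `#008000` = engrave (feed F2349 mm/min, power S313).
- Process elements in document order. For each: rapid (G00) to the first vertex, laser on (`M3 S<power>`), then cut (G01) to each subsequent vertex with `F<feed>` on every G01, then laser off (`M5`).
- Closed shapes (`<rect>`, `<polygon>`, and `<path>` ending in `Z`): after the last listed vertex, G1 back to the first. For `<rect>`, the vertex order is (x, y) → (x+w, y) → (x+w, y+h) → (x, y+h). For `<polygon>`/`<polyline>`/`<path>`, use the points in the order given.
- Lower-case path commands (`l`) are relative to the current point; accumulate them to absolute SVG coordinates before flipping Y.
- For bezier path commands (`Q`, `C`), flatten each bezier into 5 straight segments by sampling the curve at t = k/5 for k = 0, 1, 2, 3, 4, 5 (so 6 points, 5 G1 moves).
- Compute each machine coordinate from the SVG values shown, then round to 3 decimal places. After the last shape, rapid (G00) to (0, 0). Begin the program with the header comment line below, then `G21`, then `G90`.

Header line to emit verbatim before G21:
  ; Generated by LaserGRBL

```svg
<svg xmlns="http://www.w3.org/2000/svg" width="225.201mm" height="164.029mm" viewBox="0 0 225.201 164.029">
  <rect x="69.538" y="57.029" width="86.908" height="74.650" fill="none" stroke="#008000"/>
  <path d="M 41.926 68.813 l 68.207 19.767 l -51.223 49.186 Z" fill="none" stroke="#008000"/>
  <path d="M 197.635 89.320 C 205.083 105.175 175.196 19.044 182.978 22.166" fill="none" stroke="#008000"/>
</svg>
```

; Generated by LaserGRBL
G21
G90
G00 X69.538 Y107.000
M3 S313
G01 X156.446 Y107.000 F2349
G01 X156.446 Y32.350 F2349
G01 X69.538 Y32.350 F2349
G01 X69.538 Y107.000 F2349
M5
G00 X41.926 Y95.216
M3 S313
G01 X110.133 Y75.449 F2349
G01 X58.910 Y26.263 F2349
G01 X41.926 Y95.216 F2349
M5
G00 X197.635 Y74.709
M3 S313
G01 X198.224 Y75.904 F2349
G01 X193.452 Y92.397 F2349
G01 X186.920 Y115.007 F2349
G01 X182.229 Y134.556 F2349
G01 X182.978 Y141.863 F2349
M5
G00 X0.000 Y0.000

1 u = 1 mm; y_m = 164.029 − y.

[1] `<rect>` rectangle, #008000→engrave S313 F2349: (69.538,107.000) → (156.446,107.000) → (156.446,32.350) → (69.538,32.350) → (69.538,107.000) (closed)

[2] `<path>` regular polygon, #008000→engrave S313 F2349: (41.926,95.216) → (110.133,75.449) → (58.910,26.263) → (41.926,95.216) (closed)

[3] `<path>` cubic bezier, #008000→engrave S313 F2349: (197.635,74.709) → (198.224,75.904) → (193.452,92.397) → (186.920,115.007) → (182.229,134.556) → (182.978,141.863)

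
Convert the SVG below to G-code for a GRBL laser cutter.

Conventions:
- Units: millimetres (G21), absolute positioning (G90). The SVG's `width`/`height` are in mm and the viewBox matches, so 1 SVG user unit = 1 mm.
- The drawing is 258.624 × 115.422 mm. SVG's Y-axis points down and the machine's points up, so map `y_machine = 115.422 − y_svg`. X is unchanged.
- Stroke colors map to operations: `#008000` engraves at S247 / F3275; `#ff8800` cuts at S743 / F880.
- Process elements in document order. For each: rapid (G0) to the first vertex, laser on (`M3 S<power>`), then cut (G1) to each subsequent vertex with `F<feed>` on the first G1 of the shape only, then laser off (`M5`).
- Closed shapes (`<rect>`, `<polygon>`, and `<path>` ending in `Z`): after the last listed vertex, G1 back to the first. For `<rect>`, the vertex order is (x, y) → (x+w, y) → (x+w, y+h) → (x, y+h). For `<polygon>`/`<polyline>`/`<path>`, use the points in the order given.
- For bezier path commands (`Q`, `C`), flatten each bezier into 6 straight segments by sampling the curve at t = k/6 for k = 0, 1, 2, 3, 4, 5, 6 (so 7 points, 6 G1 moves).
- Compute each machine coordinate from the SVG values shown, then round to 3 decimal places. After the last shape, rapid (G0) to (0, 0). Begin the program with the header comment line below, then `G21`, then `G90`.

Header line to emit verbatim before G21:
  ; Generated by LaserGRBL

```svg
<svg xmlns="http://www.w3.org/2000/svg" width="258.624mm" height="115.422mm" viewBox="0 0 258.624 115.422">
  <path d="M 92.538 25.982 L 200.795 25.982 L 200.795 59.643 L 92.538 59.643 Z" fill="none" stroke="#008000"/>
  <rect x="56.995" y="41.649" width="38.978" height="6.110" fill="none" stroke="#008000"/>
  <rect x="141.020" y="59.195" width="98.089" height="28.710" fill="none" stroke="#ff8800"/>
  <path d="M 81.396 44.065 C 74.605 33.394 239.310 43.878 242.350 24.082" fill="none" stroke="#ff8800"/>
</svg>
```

; Generated by LaserGRBL
G21
G90
G0 X92.538 Y89.440
M3 S247
G1 X200.795 Y89.440 F3275
G1 X200.795 Y55.779
G1 X92.538 Y55.779
G1 X92.538 Y89.440
M5
G0 X56.995 Y73.773
M3 S247
G1 X95.973 Y73.773 F3275
G1 X95.973 Y67.663
G1 X56.995 Y67.663
G1 X56.995 Y73.773
M5
G0 X141.020 Y56.227
M3 S743
G1 X239.109 Y56.227 F880
G1 X239.109 Y27.517
G1 X141.020 Y27.517
G1 X141.020 Y56.227
M5
G0 X81.396 Y71.357
M3 S743
G1 X90.749 Y75.168 F880
G1 X119.431 Y76.881
G1 X158.186 Y77.927
G1 X197.761 Y79.732
G1 X228.900 Y83.727
G1 X242.350 Y91.340
M5
G0 X0.000 Y0.000

viewBox `0 0 258.624 115.422` with mm width/height → 1 unit = 1 mm. Flip: y_m = 115.422 − y_svg.

**Shape 1** — `<path>` rectangle, stroke `#008000` → engrave (S247, F3275). Machine vertices: (92.538,89.440) → (200.795,89.440) → (200.795,55.779) → (92.538,55.779) → (92.538,89.440). Closed: final G1 returns to the first vertex.

**Shape 2** — `<rect>` rectangle, stroke `#008000` → engrave (S247, F3275). Machine vertices: (56.995,73.773) → (95.973,73.773) → (95.973,67.663) → (56.995,67.663) → (56.995,73.773). Closed: final G1 returns to the first vertex.

**Shape 3** — `<rect>` rectangle, stroke `#ff8800` → cut (S743, F880). Machine vertices: (141.020,56.227) → (239.109,56.227) → (239.109,27.517) → (141.020,27.517) → (141.020,56.227). Closed: final G1 returns to the first vertex.

**Shape 4** — `<path>` cubic bezier, stroke `#ff8800` → cut (S743, F880). Control points (SVG): P0=(81.396,44.065), P1=(74.605,33.394), P2=(239.310,43.878), P3=(242.350,24.082); sampled at t=k/6. Machine vertices: (81.396,71.357) → (90.749,75.168) → (119.431,76.881) → (158.186,77.927) → (197.761,79.732) → (228.900,83.727) → (242.350,91.340). Open path.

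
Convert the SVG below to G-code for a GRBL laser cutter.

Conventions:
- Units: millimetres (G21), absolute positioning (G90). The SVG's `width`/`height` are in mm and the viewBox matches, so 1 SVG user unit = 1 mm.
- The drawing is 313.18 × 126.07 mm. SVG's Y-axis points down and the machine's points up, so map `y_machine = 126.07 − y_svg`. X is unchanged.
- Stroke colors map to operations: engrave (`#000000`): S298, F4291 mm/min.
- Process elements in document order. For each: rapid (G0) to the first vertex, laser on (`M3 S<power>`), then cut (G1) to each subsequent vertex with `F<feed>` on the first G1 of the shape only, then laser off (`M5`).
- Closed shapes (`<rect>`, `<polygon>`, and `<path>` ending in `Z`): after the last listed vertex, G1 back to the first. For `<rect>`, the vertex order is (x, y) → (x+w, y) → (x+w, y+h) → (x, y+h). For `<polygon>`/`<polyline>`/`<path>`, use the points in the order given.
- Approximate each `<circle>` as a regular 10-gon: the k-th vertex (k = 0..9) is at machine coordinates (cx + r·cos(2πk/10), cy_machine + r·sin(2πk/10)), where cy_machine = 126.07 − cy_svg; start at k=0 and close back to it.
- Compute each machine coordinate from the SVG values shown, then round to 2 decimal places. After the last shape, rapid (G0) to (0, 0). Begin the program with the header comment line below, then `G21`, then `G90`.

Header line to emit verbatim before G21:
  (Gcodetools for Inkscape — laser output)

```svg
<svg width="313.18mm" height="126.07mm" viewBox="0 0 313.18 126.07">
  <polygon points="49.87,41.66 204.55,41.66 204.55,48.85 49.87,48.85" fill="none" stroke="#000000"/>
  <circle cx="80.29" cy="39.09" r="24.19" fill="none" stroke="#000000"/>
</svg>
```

1 u = 1 mm; y_m = 126.07 − y.

[1] `<polygon>` rectangle, #000000→engrave S298 F4291: (49.87,84.41) → (204.55,84.41) → (204.55,77.22) → (49.87,77.22) → (49.87,84.41) (closed)

[2] `<circle>` circle, #000000→engrave S298 F4291: (104.48,86.98) → (99.86,101.20) → (87.77,109.99) → (72.81,109.99) → (60.72,101.20) → (56.10,86.98) → (60.72,72.76) → (72.81,63.97) → (87.77,63.97) → (99.86,72.76) → (104.48,86.98) (closed)

(Gcodetools for Inkscape — laser output)
G21
G90
G0 X49.87 Y84.41
M3 S298
G1 X204.55 Y84.41 F4291
G1 X204.55 Y77.22
G1 X49.87 Y77.22
G1 X49.87 Y84.41
M5
G0 X104.48 Y86.98
M3 S298
G1 X99.86 Y101.20 F4291
G1 X87.77 Y109.99
G1 X72.81 Y109.99
G1 X60.72 Y101.20
G1 X56.10 Y86.98
G1 X60.72 Y72.76
G1 X72.81 Y63.97
G1 X87.77 Y63.97
G1 X99.86 Y72.76
G1 X104.48 Y86.98
M5
G0 X0.00 Y0.00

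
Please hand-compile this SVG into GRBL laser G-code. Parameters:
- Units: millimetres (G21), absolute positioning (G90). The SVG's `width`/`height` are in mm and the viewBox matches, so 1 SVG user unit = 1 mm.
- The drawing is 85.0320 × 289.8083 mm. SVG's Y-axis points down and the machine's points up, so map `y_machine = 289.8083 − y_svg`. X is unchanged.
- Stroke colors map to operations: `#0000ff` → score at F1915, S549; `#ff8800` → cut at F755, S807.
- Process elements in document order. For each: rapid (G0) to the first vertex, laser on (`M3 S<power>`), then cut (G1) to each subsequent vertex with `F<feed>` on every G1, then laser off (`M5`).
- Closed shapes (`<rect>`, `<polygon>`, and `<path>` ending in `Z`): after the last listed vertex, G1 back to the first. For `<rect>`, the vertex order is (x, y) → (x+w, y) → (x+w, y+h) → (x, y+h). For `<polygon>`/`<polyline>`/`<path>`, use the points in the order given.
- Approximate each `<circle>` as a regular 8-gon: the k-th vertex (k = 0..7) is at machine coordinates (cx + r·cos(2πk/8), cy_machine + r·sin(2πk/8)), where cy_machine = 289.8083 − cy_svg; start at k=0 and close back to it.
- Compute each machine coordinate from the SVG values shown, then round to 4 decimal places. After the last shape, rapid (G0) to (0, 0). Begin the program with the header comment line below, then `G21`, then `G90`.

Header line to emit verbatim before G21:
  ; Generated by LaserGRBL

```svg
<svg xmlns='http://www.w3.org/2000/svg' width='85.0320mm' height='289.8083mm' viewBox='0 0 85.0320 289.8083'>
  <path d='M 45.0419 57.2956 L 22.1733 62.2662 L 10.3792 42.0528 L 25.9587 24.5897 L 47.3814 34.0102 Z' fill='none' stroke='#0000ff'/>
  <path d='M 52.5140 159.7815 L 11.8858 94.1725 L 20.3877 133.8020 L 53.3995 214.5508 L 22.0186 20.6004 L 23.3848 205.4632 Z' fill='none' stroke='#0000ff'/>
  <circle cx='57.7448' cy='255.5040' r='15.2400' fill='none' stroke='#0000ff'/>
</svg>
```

1 u = 1 mm; y_m = 289.8083 − y.

[1] `<path>` regular polygon, #0000ff→score S549 F1915: (45.0419,232.5127) → (22.1733,227.5421) → (10.3792,247.7555) → (25.9587,265.2186) → (47.3814,255.7981) → (45.0419,232.5127) (closed)

[2] `<path>` closed polygon, #0000ff→score S549 F1915: (52.5140,130.0268) → (11.8858,195.6358) → (20.3877,156.0063) → (53.3995,75.2575) → (22.0186,269.2079) → (23.3848,84.3451) → (52.5140,130.0268) (closed)

[3] `<circle>` circle, #0000ff→score S549 F1915: (72.9848,34.3043) → (68.5211,45.0806) → (57.7448,49.5443) → (46.9685,45.0806) → (42.5048,34.3043) → (46.9685,23.5280) → (57.7448,19.0643) → (68.5211,23.5280) → (72.9848,34.3043) (closed)

; Generated by LaserGRBL
G21
G90
G0 X45.0419 Y232.5127
M3 S549
G1 X22.1733 Y227.5421 F1915
G1 X10.3792 Y247.7555 F1915
G1 X25.9587 Y265.2186 F1915
G1 X47.3814 Y255.7981 F1915
G1 X45.0419 Y232.5127 F1915
M5
G0 X52.5140 Y130.0268
M3 S549
G1 X11.8858 Y195.6358 F1915
G1 X20.3877 Y156.0063 F1915
G1 X53.3995 Y75.2575 F1915
G1 X22.0186 Y269.2079 F1915
G1 X23.3848 Y84.3451 F1915
G1 X52.5140 Y130.0268 F1915
M5
G0 X72.9848 Y34.3043
M3 S549
G1 X68.5211 Y45.0806 F1915
G1 X57.7448 Y49.5443 F1915
G1 X46.9685 Y45.0806 F1915
G1 X42.5048 Y34.3043 F1915
G1 X46.9685 Y23.5280 F1915
G1 X57.7448 Y19.0643 F1915
G1 X68.5211 Y23.5280 F1915
G1 X72.9848 Y34.3043 F1915
M5
G0 X0.0000 Y0.0000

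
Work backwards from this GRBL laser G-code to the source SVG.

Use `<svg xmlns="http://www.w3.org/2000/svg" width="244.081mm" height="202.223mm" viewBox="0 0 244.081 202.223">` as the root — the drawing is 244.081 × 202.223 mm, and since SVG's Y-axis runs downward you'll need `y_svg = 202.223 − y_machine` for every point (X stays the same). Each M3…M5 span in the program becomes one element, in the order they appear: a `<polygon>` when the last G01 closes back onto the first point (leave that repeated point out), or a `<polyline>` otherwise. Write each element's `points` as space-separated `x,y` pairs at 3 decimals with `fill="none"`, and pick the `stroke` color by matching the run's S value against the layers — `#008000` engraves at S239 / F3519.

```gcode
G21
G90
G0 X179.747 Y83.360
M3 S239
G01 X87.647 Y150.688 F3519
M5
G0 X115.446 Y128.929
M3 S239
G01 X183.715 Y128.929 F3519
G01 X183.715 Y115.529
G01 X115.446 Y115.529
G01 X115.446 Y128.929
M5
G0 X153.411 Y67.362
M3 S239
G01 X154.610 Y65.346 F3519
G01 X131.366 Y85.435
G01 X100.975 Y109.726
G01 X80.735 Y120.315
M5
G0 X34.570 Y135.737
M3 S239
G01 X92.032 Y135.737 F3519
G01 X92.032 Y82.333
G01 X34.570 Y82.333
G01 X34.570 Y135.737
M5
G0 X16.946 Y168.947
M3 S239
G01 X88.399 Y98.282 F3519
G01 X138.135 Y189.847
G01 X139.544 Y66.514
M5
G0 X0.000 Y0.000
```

<svg xmlns="http://www.w3.org/2000/svg" width="244.081mm" height="202.223mm" viewBox="0 0 244.081 202.223">
  <polyline points="179.747,118.863 87.647,51.535" fill="none" stroke="#008000"/>
  <polygon points="115.446,73.294 183.715,73.294 183.715,86.694 115.446,86.694" fill="none" stroke="#008000"/>
  <polyline points="153.411,134.861 154.610,136.877 131.366,116.788 100.975,92.497 80.735,81.908" fill="none" stroke="#008000"/>
  <polygon points="34.570,66.486 92.032,66.486 92.032,119.890 34.570,119.890" fill="none" stroke="#008000"/>
  <polyline points="16.946,33.276 88.399,103.941 138.135,12.376 139.544,135.709" fill="none" stroke="#008000"/>
</svg>

Machine Y-up, SVG Y-down with viewBox height 202.223, so y_svg = 202.223 − y_machine; X carries over. Every run uses S239, so all elements get stroke `#008000` (engrave).

Run 1: The run is open, so emit a `<polyline>` with points (Y-flipped): 179.747,118.863 87.647,51.535.

Run 2: The run returns to its start, so emit a `<polygon>` with points (Y-flipped): 115.446,73.294 183.715,73.294 183.715,86.694 115.446,86.694.

Run 3: The run is open, so emit a `<polyline>` with points (Y-flipped): 153.411,134.861 154.610,136.877 131.366,116.788 100.975,92.497 80.735,81.908.

Run 4: The run returns to its start, so emit a `<polygon>` with points (Y-flipped): 34.570,66.486 92.032,66.486 92.032,119.890 34.570,119.890.

Run 5: The run is open, so emit a `<polyline>` with points (Y-flipped): 16.946,33.276 88.399,103.941 138.135,12.376 139.544,135.709.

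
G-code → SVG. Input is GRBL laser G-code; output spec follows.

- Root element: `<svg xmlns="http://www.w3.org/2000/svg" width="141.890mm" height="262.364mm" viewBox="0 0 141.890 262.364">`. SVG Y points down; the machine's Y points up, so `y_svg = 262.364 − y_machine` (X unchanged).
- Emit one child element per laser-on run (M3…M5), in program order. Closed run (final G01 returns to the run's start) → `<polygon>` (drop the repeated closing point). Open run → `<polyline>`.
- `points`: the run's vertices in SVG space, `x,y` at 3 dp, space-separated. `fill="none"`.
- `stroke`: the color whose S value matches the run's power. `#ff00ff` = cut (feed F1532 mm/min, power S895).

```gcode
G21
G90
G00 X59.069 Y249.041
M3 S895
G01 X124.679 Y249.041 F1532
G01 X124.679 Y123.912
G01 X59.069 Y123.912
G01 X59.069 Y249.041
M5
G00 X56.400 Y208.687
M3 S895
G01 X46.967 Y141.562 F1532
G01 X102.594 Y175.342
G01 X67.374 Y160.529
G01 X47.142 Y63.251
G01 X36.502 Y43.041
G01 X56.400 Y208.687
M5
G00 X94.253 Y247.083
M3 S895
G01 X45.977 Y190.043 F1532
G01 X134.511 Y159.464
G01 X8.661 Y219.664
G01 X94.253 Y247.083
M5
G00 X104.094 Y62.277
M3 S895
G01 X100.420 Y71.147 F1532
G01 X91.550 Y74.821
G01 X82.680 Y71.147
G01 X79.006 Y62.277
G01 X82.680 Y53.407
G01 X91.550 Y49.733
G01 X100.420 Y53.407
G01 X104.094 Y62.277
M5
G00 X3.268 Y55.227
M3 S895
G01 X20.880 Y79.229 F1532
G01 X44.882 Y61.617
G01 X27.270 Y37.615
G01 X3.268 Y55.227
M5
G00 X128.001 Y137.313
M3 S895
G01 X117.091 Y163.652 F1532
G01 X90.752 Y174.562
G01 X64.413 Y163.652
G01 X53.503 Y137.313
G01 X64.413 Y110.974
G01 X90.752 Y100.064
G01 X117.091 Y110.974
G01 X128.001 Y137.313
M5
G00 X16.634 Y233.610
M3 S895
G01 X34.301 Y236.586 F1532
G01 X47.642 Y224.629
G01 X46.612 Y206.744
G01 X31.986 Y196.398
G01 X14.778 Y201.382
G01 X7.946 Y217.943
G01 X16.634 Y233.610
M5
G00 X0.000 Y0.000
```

<svg xmlns="http://www.w3.org/2000/svg" width="141.890mm" height="262.364mm" viewBox="0 0 141.890 262.364">
  <polygon points="59.069,13.323 124.679,13.323 124.679,138.452 59.069,138.452" fill="none" stroke="#ff00ff"/>
  <polygon points="56.400,53.677 46.967,120.802 102.594,87.022 67.374,101.835 47.142,199.113 36.502,219.323" fill="none" stroke="#ff00ff"/>
  <polygon points="94.253,15.281 45.977,72.321 134.511,102.900 8.661,42.700" fill="none" stroke="#ff00ff"/>
  <polygon points="104.094,200.087 100.420,191.217 91.550,187.543 82.680,191.217 79.006,200.087 82.680,208.957 91.550,212.631 100.420,208.957" fill="none" stroke="#ff00ff"/>
  <polygon points="3.268,207.137 20.880,183.135 44.882,200.747 27.270,224.749" fill="none" stroke="#ff00ff"/>
  <polygon points="128.001,125.051 117.091,98.712 90.752,87.802 64.413,98.712 53.503,125.051 64.413,151.390 90.752,162.300 117.091,151.390" fill="none" stroke="#ff00ff"/>
  <polygon points="16.634,28.754 34.301,25.778 47.642,37.735 46.612,55.620 31.986,65.966 14.778,60.982 7.946,44.421" fill="none" stroke="#ff00ff"/>
</svg>

Machine Y-up, SVG Y-down with viewBox height 262.364, so y_svg = 262.364 − y_machine; X carries over. Every run uses S895, so all elements get stroke `#ff00ff` (cut).

Run 1: The run returns to its start, so emit a `<polygon>` with points (Y-flipped): 59.069,13.323 124.679,13.323 124.679,138.452 59.069,138.452.

Run 2: The run returns to its start, so emit a `<polygon>` with points (Y-flipped): 56.400,53.677 46.967,120.802 102.594,87.022 67.374,101.835 47.142,199.113 36.502,219.323.

Run 3: The run returns to its start, so emit a `<polygon>` with points (Y-flipped): 94.253,15.281 45.977,72.321 134.511,102.900 8.661,42.700.

Run 4: The run returns to its start, so emit a `<polygon>` with points (Y-flipped): 104.094,200.087 100.420,191.217 91.550,187.543 82.680,191.217 79.006,200.087 82.680,208.957 91.550,212.631 100.420,208.957.

Run 5: The run returns to its start, so emit a `<polygon>` with points (Y-flipped): 3.268,207.137 20.880,183.135 44.882,200.747 27.270,224.749.

Run 6: The run returns to its start, so emit a `<polygon>` with points (Y-flipped): 128.001,125.051 117.091,98.712 90.752,87.802 64.413,98.712 53.503,125.051 64.413,151.390 90.752,162.300 117.091,151.390.

Run 7: The run returns to its start, so emit a `<polygon>` with points (Y-flipped): 16.634,28.754 34.301,25.778 47.642,37.735 46.612,55.620 31.986,65.966 14.778,60.982 7.946,44.421.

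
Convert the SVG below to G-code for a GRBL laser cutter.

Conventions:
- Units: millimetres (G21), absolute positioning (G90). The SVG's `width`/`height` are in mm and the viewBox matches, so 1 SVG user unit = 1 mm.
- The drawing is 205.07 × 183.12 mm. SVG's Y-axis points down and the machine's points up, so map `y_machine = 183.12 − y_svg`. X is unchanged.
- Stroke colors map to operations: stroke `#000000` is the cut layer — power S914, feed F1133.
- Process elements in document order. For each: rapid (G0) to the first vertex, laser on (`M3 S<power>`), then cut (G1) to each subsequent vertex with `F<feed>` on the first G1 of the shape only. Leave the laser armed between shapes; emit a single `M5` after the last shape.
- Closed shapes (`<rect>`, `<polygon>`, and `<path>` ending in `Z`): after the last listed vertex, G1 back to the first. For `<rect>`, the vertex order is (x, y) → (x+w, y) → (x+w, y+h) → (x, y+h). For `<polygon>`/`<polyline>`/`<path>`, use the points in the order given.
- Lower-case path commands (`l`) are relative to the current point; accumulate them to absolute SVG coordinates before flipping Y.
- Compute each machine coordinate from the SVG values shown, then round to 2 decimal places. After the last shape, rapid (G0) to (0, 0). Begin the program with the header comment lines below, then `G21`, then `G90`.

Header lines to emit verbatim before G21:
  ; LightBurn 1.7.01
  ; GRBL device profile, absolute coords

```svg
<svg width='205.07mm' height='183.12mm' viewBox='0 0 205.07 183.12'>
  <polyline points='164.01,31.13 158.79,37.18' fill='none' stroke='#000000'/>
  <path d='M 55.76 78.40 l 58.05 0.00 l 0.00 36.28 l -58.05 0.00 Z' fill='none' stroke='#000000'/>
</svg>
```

Since the viewBox matches the mm dimensions, user units are millimetres directly. The only transform is the Y-flip y_m = 183.12 − y_svg.

Shape 1 is a line segment drawn with `<polyline>`. Its stroke #000000 means cut at S914, F1133. After flipping Y the toolpath is (164.01,151.99) → (158.79,145.94).

Shape 2 is a rectangle drawn with `<path>`. Its stroke #000000 means cut at S914, F1133. After flipping Y the toolpath is (55.76,104.72) → (113.81,104.72) → (113.81,68.44) → (55.76,68.44) → (55.76,104.72), returning to the start.

; LightBurn 1.7.01
; GRBL device profile, absolute coords
G21
G90
G0 X164.01 Y151.99
M3 S914
G1 X158.79 Y145.94 F1133
G0 X55.76 Y104.72
M3 S914
G1 X113.81 Y104.72 F1133
G1 X113.81 Y68.44
G1 X55.76 Y68.44
G1 X55.76 Y104.72
M5
G0 X0.00 Y0.00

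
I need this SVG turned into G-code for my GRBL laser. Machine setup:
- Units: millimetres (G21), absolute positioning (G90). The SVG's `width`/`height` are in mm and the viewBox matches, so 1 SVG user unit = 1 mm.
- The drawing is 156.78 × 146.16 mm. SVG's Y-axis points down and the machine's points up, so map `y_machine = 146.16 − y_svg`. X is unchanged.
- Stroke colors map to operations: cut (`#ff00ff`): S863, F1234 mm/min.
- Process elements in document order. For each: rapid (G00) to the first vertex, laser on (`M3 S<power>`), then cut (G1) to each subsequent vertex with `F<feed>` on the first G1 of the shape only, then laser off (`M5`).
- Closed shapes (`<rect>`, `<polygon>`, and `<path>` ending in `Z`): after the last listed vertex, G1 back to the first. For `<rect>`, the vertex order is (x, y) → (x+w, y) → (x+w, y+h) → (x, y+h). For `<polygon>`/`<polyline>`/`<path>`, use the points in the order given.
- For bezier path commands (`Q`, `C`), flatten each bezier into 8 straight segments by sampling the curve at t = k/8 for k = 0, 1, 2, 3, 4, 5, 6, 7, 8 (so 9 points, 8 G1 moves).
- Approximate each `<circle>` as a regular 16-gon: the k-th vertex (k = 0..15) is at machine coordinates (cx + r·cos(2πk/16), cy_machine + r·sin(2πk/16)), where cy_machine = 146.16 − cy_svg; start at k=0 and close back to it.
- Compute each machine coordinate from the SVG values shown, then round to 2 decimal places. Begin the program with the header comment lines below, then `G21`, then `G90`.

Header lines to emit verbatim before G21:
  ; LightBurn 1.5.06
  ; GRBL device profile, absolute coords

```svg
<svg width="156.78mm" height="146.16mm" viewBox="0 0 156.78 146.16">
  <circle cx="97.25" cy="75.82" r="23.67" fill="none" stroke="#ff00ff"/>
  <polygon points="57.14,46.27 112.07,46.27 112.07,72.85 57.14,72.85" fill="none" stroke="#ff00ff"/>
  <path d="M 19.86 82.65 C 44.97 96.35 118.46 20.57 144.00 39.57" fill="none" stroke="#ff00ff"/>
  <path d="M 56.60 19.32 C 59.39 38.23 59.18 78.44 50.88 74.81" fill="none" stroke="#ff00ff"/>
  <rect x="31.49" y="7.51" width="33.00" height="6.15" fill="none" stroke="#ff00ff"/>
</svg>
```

; LightBurn 1.5.06
; GRBL device profile, absolute coords
G21
G90
G00 X120.92 Y70.34
M3 S863
G1 X119.12 Y79.40 F1234
G1 X113.99 Y87.08
G1 X106.31 Y92.21
G1 X97.25 Y94.01
G1 X88.19 Y92.21
G1 X80.51 Y87.08
G1 X75.38 Y79.40
G1 X73.58 Y70.34
G1 X75.38 Y61.28
G1 X80.51 Y53.60
G1 X88.19 Y48.47
G1 X97.25 Y46.67
G1 X106.31 Y48.47
G1 X113.99 Y53.60
G1 X119.12 Y61.28
G1 X120.92 Y70.34
M5
G00 X57.14 Y99.89
M3 S863
G1 X112.07 Y99.89 F1234
G1 X112.07 Y73.31
G1 X57.14 Y73.31
G1 X57.14 Y99.89
M5
G00 X19.86 Y63.51
M3 S863
G1 X31.36 Y62.21 F1234
G1 X46.26 Y67.13
G1 X63.44 Y76.13
G1 X81.77 Y87.04
G1 X100.12 Y97.70
G1 X117.36 Y105.95
G1 X132.36 Y109.63
G1 X144.00 Y106.59
M5
G00 X56.60 Y126.84
M3 S863
G1 X57.50 Y118.88 F1234
G1 X58.05 Y109.68
G1 X58.20 Y100.02
G1 X57.90 Y90.64
G1 X57.07 Y82.33
G1 X55.67 Y75.83
G1 X53.62 Y71.92
G1 X50.88 Y71.35
M5
G00 X31.49 Y138.65
M3 S863
G1 X64.49 Y138.65 F1234
G1 X64.49 Y132.50
G1 X31.49 Y132.50
G1 X31.49 Y138.65
M5

1 u = 1 mm; y_m = 146.16 − y.

[1] `<circle>` circle, #ff00ff→cut S863 F1234: (120.92,70.34) → (119.12,79.40) → (113.99,87.08) → (106.31,92.21) → (97.25,94.01) → (88.19,92.21) → (80.51,87.08) → (75.38,79.40) → (73.58,70.34) → (75.38,61.28) → (80.51,53.60) → (88.19,48.47) → (97.25,46.67) → (106.31,48.47) → (113.99,53.60) → (119.12,61.28) → (120.92,70.34) (closed)

[2] `<polygon>` rectangle, #ff00ff→cut S863 F1234: (57.14,99.89) → (112.07,99.89) → (112.07,73.31) → (57.14,73.31) → (57.14,99.89) (closed)

[3] `<path>` cubic bezier, #ff00ff→cut S863 F1234: (19.86,63.51) → (31.36,62.21) → (46.26,67.13) → (63.44,76.13) → (81.77,87.04) → (100.12,97.70) → (117.36,105.95) → (132.36,109.63) → (144.00,106.59)

[4] `<path>` cubic bezier, #ff00ff→cut S863 F1234: (56.60,126.84) → (57.50,118.88) → (58.05,109.68) → (58.20,100.02) → (57.90,90.64) → (57.07,82.33) → (55.67,75.83) → (53.62,71.92) → (50.88,71.35)

[5] `<rect>` rectangle, #ff00ff→cut S863 F1234: (31.49,138.65) → (64.49,138.65) → (64.49,132.50) → (31.49,132.50) → (31.49,138.65) (closed)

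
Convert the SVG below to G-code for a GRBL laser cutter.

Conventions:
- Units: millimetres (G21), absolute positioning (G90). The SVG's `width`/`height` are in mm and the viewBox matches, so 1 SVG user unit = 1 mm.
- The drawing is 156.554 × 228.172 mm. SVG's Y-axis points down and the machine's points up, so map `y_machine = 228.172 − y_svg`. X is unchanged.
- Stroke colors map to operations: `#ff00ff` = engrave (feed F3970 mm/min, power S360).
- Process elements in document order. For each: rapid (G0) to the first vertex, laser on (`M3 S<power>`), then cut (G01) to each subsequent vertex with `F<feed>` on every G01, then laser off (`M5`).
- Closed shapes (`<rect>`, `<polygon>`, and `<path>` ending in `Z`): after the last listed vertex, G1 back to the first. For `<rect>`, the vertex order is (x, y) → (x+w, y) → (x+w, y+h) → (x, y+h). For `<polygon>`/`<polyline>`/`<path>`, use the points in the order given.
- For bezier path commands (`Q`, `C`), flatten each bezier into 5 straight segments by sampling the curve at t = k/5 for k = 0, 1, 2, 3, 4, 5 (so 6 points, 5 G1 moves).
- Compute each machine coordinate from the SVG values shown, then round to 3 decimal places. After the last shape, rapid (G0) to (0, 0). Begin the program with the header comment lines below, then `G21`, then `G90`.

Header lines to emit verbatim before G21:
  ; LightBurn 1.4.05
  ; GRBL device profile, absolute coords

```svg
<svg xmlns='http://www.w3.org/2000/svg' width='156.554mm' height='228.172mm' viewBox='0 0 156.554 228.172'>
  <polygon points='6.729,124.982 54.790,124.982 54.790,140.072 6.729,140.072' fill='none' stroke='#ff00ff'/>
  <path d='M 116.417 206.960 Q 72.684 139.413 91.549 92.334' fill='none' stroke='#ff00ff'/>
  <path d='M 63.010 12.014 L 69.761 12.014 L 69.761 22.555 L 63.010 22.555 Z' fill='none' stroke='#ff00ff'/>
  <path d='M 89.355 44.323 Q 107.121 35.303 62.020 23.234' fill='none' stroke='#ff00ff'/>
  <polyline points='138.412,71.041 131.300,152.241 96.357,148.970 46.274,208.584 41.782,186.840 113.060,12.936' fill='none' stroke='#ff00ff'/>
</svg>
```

; LightBurn 1.4.05
; GRBL device profile, absolute coords
G21
G90
G0 X6.729 Y103.190
M3 S360
G01 X54.790 Y103.190 F3970
G01 X54.790 Y88.100 F3970
G01 X6.729 Y88.100 F3970
G01 X6.729 Y103.190 F3970
M5
G0 X116.417 Y21.212
M3 S360
G01 X101.428 Y47.412 F3970
G01 X91.446 Y71.975 F3970
G01 X86.473 Y94.900 F3970
G01 X86.507 Y116.188 F3970
G01 X91.549 Y135.838 F3970
M5
G0 X63.010 Y216.158
M3 S360
G01 X69.761 Y216.158 F3970
G01 X69.761 Y205.617 F3970
G01 X63.010 Y205.617 F3970
G01 X63.010 Y216.158 F3970
M5
G0 X89.355 Y183.849
M3 S360
G01 X93.947 Y187.579 F3970
G01 X93.509 Y191.553 F3970
G01 X88.042 Y195.771 F3970
G01 X77.546 Y200.232 F3970
G01 X62.020 Y204.938 F3970
M5
G0 X138.412 Y157.131
M3 S360
G01 X131.300 Y75.931 F3970
G01 X96.357 Y79.202 F3970
G01 X46.274 Y19.588 F3970
G01 X41.782 Y41.332 F3970
G01 X113.060 Y215.236 F3970
M5
G0 X0.000 Y0.000

Since the viewBox matches the mm dimensions, user units are millimetres directly. The only transform is the Y-flip y_m = 228.172 − y_svg.

Shape 1 is a rectangle drawn with `<polygon>`. Its stroke #ff00ff means engrave at S360, F3970. After flipping Y the toolpath is (6.729,103.190) → (54.790,103.190) → (54.790,88.100) → (6.729,88.100) → (6.729,103.190), returning to the start.

Shape 2 is a quadratic bezier drawn with `<path>`. Its stroke #ff00ff means engrave at S360, F3970. After flipping Y the toolpath is (116.417,21.212) → (101.428,47.412) → (91.446,71.975) → (86.473,94.900) → (86.507,116.188) → (91.549,135.838).

Shape 3 is a rectangle drawn with `<path>`. Its stroke #ff00ff means engrave at S360, F3970. After flipping Y the toolpath is (63.010,216.158) → (69.761,216.158) → (69.761,205.617) → (63.010,205.617) → (63.010,216.158), returning to the start.

Shape 4 is a quadratic bezier drawn with `<path>`. Its stroke #ff00ff means engrave at S360, F3970. After flipping Y the toolpath is (89.355,183.849) → (93.947,187.579) → (93.509,191.553) → (88.042,195.771) → (77.546,200.232) → (62.020,204.938).

Shape 5 is a open polyline drawn with `<polyline>`. Its stroke #ff00ff means engrave at S360, F3970. After flipping Y the toolpath is (138.412,157.131) → (131.300,75.931) → (96.357,79.202) → (46.274,19.588) → (41.782,41.332) → (113.060,215.236).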